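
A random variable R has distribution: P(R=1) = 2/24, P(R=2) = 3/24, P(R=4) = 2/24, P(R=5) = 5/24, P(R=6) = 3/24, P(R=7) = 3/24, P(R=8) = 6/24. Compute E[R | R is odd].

24/5

P(R is odd) = 5/12.
Σ over the event: 1·1/12 + 5·5/24 + 7·1/8 = 2.
E[R | R is odd] = (2) / (5/12) = 24/5.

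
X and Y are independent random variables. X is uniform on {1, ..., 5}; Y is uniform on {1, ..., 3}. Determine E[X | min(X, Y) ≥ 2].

7/2

Outcomes with min(X, Y) ≥ 2: (2,2), (2,3), (3,2), (3,3), (4,2), (4,3), (5,2), (5,3), each with probability 1/15.
E[X | min(X, Y) ≥ 2] = (2 + 2 + 3 + 3 + 4 + 4 + 5 + 5) / 8 = 7/2.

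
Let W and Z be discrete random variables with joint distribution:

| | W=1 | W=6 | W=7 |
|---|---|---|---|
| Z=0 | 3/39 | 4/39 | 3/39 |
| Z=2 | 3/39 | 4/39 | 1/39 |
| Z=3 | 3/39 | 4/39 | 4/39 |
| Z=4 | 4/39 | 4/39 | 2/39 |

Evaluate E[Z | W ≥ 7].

11/5

P(W ≥ 7) = 10/39.
Σ Z·P over the event = 0·(3/39) + 2·(1/39) + 3·(4/39) + 4·(2/39) = 22/39.
E[Z | W ≥ 7] = (22/39) / (10/39) = 11/5.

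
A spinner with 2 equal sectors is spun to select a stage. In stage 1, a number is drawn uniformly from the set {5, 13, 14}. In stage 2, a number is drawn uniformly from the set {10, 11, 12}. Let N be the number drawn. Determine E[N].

65/6

E[N | stage 1] = (5+13+14)/3 = 32/3.
E[N | stage 2] = (10+11+12)/3 = 11.
E[N] = (1/2)·(32/3) + (1/2)·(11) = 65/6.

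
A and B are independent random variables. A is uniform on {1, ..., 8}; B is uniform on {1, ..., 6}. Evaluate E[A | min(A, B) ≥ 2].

P(min(A, B) ≥ 2) = 35/48.
Summing A·P(x,y) over outcomes with min(A, B) ≥ 2 gives 175/48.
E[A | min(A, B) ≥ 2] = (175/48) / (35/48) = 5.

5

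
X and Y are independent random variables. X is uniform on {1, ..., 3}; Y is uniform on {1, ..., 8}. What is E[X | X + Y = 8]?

2

Outcomes with X + Y = 8: (1,7), (2,6), (3,5), each with probability 1/24.
E[X | X + Y = 8] = (1 + 2 + 3) / 3 = 2.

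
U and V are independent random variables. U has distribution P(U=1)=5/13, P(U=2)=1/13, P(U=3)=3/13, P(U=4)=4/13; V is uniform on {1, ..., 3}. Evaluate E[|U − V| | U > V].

P(U > V) = 19/39.
Summing |U−V|·P(x,y) over outcomes with U > V gives 34/39.
E[|U − V| | U > V] = (34/39) / (19/39) = 34/19.

34/19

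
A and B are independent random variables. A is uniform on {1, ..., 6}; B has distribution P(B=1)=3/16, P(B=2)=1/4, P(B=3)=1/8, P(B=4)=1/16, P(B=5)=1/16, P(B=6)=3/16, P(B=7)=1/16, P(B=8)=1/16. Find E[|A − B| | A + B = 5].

9/5

P(A + B = 5) = 5/48.
Summing |A−B|·P(x,y) over outcomes with A + B = 5 gives 3/16.
E[|A − B| | A + B = 5] = (3/16) / (5/48) = 9/5.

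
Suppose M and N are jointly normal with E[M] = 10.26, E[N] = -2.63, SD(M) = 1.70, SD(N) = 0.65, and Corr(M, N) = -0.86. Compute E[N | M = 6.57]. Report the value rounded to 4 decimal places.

-1.4166

The regression of N on M has slope ρ·σ_N/σ_M and passes through (μ_M, μ_N).
E[N | M=6.57] = -2.63 + (-0.86)·(0.65/1.70)·(6.57 − (10.26)) = -2.63 + (-0.328824)·(-3.69) = -1.4166.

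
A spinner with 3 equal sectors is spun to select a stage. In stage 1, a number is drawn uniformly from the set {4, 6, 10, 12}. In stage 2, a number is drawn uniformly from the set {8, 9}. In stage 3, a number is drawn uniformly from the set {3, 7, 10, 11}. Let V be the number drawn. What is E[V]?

E[V | stage 1] = (4+6+10+12)/4 = 8.
E[V | stage 2] = (8+9)/2 = 17/2.
E[V | stage 3] = (3+7+10+11)/4 = 31/4.
By the law of total expectation,
E[V] = (1/3)·(8) + (1/3)·(17/2) + (1/3)·(31/4) = 97/12.

97/12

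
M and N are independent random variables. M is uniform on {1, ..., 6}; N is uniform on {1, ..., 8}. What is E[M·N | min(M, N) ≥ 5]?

143/4

P(min(M, N) ≥ 5) = 1/6.
Summing MN·P(x,y) over outcomes with min(M, N) ≥ 5 gives 143/24.
E[M·N | min(M, N) ≥ 5] = (143/24) / (1/6) = 143/4.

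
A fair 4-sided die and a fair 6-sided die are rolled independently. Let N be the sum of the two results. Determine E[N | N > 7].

P(N > 7) = 1/4.
Σ over the event: 8·1/8 + 9·1/12 + 10·1/24 = 13/6.
E[N | N > 7] = (13/6) / (1/4) = 26/3.

26/3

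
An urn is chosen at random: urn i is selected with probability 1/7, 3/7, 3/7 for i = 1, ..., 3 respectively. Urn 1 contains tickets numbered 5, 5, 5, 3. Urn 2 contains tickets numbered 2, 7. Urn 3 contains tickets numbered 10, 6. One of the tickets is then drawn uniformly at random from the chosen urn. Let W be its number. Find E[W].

6

E[W | urn 1] = (5+5+5+3)/4 = 9/2.
E[W | urn 2] = (2+7)/2 = 9/2.
E[W | urn 3] = (10+6)/2 = 8.
E[W] = (1/7)·(9/2) + (3/7)·(9/2) + (3/7)·(8) = 6.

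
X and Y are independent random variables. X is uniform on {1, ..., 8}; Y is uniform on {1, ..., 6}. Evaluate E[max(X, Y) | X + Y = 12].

7

Outcomes with X + Y = 12: (6,6), (7,5), (8,4), each with probability 1/48.
E[max(X, Y) | X + Y = 12] = (6 + 7 + 8) / 3 = 7.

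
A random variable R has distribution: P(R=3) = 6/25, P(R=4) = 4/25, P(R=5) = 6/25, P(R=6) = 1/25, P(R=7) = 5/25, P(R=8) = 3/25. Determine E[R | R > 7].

P(R > 7) = 3/25.
Σ over the event: 8·3/25 = 24/25.
E[R | R > 7] = (24/25) / (3/25) = 8.

8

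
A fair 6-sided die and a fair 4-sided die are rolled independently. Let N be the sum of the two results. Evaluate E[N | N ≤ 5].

P(N ≤ 5) = 5/12.
Σ over the event: 2·1/24 + 3·1/12 + 4·1/8 + 5·1/6 = 5/3.
E[N | N ≤ 5] = (5/3) / (5/12) = 4.

4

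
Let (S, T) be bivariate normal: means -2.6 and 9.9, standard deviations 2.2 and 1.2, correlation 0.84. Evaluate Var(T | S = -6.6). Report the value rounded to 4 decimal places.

For a bivariate normal, Var(T | S=x) = σ_T²(1 − ρ²).
Var(T | S=-6.6) = (1.2)²·(1 − (0.84)²) = 1.44·0.2944 = 0.4239.

0.4239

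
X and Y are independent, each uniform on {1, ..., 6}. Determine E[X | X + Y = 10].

5

P(X + Y = 10) = 1/12.
Summing X·P(x,y) over outcomes with X + Y = 10 gives 5/12.
E[X | X + Y = 10] = (5/12) / (1/12) = 5.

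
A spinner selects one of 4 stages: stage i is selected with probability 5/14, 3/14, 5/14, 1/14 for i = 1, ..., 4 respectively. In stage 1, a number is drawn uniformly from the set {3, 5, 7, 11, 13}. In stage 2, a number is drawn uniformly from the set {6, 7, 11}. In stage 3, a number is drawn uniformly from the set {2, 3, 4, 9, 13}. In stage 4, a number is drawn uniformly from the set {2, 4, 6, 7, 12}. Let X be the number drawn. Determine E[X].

501/70

E[X | stage 1] = (3+5+7+11+13)/5 = 39/5.
E[X | stage 2] = (6+7+11)/3 = 8.
E[X | stage 3] = (2+3+4+9+13)/5 = 31/5.
E[X | stage 4] = (2+4+6+7+12)/5 = 31/5.
By the law of total expectation,
E[X] = (5/14)·(39/5) + (3/14)·(8) + (5/14)·(31/5) + (1/14)·(31/5) = 501/70.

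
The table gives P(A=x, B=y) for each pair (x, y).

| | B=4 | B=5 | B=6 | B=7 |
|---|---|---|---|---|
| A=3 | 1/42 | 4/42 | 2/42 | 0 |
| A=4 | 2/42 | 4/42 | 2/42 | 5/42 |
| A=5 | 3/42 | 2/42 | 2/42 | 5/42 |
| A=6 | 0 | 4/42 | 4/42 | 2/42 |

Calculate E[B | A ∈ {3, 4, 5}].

P(A ∈ {3, 4, 5}) = 16/21.
Summing B·P(A=x,B=y) over the conditioning event gives 30/7.
E[B | A ∈ {3, 4, 5}] = (30/7) / (16/21) = 45/8.

45/8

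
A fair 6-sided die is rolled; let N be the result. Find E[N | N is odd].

Given N is odd, N is equally likely to be any of {1, 3, 5}.
E[N | N is odd] = (1 + 3 + 5) / 3 = 3.

3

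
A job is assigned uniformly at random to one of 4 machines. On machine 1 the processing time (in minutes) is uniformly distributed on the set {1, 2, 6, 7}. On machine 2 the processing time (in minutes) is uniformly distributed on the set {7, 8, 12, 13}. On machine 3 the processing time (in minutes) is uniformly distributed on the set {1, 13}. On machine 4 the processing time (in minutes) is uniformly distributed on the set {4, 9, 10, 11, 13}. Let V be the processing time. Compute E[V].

38/5

E[V | machine 1] = (1+2+6+7)/4 = 4.
E[V | machine 2] = (7+8+12+13)/4 = 10.
E[V | machine 3] = (1+13)/2 = 7.
E[V | machine 4] = (4+9+10+11+13)/5 = 47/5.
By the law of total expectation,
E[V] = (1/4)·(4) + (1/4)·(10) + (1/4)·(7) + (1/4)·(47/5) = 38/5.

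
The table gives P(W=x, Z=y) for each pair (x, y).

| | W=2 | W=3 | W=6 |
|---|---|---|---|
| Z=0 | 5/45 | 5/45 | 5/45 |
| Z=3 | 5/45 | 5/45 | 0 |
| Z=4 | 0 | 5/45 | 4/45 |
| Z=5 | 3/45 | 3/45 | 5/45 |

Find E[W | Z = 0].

P(Z = 0) = 1/3.
Σ W·P over the event = 2·(5/45) + 3·(5/45) + 6·(5/45) = 11/9.
E[W | Z = 0] = (11/9) / (1/3) = 11/3.

11/3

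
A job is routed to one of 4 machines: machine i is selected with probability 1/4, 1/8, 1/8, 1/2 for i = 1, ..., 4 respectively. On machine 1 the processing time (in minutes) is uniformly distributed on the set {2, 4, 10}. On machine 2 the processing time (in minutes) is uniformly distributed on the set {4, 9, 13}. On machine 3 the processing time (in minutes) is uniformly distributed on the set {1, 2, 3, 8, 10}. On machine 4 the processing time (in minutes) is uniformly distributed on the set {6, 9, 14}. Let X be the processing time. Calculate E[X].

E[X | machine 1] = (2+4+10)/3 = 16/3.
E[X | machine 2] = (4+9+13)/3 = 26/3.
E[X | machine 3] = (1+2+3+8+10)/5 = 24/5.
E[X | machine 4] = (6+9+14)/3 = 29/3.
E[X] = (1/4)·(16/3) + (1/8)·(26/3) + (1/8)·(24/5) + (1/2)·(29/3) = 157/20.

157/20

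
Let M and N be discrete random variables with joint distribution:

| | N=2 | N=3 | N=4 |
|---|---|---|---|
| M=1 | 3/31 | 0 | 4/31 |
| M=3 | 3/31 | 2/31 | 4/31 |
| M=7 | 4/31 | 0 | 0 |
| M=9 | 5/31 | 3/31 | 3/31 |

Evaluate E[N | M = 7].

P(M = 7) = 4/31.
Summing N·P(M=x,N=y) over the conditioning event gives 8/31.
E[N | M = 7] = (8/31) / (4/31) = 2.

2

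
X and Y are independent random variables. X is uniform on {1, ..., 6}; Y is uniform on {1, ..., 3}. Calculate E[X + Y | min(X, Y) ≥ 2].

13/2

Outcomes with min(X, Y) ≥ 2: (2,2), (2,3), (3,2), (3,3), (4,2), (4,3), (5,2), (5,3), (6,2), (6,3), each with probability 1/18.
E[X + Y | min(X, Y) ≥ 2] = (4 + 5 + 5 + 6 + 6 + 7 + 7 + 8 + 8 + 9) / 10 = 13/2.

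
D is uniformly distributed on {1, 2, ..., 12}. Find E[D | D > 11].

Given D > 11, D is equally likely to be any of {12}.
E[D | D > 11] = (12) / 1 = 12.

12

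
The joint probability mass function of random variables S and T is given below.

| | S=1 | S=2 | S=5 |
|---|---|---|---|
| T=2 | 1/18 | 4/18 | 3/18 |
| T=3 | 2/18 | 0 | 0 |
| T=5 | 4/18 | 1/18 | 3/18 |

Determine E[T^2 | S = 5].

P(S = 5) = 1/3.
Σ T^2·P over the event = 4·(3/18) + 25·(3/18) = 29/6.
E[T^2 | S = 5] = (29/6) / (1/3) = 29/2.

29/2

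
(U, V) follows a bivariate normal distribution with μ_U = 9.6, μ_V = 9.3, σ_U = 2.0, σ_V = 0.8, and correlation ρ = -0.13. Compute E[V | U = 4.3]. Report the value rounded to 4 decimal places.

9.5756

E[V | U=x] = μ_V + ρ(σ_V/σ_U)(x − μ_U) for jointly normal variables.
E[V | U=4.3] = 9.3 + (-0.13)·(0.8/2.0)·(4.3 − (9.6)) = 9.3 + (-0.052)·(-5.3) = 9.5756.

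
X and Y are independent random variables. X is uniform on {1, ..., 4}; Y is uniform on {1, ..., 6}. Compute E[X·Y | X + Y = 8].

P(X + Y = 8) = 1/8.
Summing XY·P(x,y) over outcomes with X + Y = 8 gives 43/24.
E[X·Y | X + Y = 8] = (43/24) / (1/8) = 43/3.

43/3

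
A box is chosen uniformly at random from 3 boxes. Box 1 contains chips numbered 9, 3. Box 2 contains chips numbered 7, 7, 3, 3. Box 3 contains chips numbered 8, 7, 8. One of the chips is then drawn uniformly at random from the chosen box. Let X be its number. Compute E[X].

56/9

E[X | box 1] = (9+3)/2 = 6.
E[X | box 2] = (7+7+3+3)/4 = 5.
E[X | box 3] = (8+7+8)/3 = 23/3.
By the law of total expectation,
E[X] = (1/3)·(6) + (1/3)·(5) + (1/3)·(23/3) = 56/9.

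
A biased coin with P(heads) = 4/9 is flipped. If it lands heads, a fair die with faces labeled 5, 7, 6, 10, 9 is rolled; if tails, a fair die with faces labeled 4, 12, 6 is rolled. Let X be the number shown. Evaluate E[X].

994/135

E[X | heads] = (5+7+6+10+9)/5 = 37/5.
E[X | tails] = (4+12+6)/3 = 22/3.
E[X] = (4/9)·(37/5) + (5/9)·(22/3) = 994/135.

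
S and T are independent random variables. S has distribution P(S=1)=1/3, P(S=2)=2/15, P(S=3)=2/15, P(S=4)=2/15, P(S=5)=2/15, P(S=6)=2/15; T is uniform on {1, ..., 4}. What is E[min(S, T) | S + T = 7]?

9/4

P(S + T = 7) = 2/15.
Summing min(S,T)·P(x,y) over outcomes with S + T = 7 gives 3/10.
E[min(S, T) | S + T = 7] = (3/10) / (2/15) = 9/4.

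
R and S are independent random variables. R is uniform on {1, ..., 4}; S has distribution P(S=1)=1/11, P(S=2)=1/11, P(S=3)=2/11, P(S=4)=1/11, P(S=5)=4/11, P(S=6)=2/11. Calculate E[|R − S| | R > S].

P(R > S) = 7/44.
Summing |R−S|·P(x,y) over outcomes with R > S gives 1/4.
E[|R − S| | R > S] = (1/4) / (7/44) = 11/7.

11/7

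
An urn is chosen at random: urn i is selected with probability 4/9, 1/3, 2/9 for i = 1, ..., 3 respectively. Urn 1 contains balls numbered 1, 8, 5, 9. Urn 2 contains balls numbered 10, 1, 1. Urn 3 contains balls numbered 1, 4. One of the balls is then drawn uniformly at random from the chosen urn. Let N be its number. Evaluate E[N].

40/9

E[N | urn 1] = (1+8+5+9)/4 = 23/4.
E[N | urn 2] = (10+1+1)/3 = 4.
E[N | urn 3] = (1+4)/2 = 5/2.
By the law of total expectation,
E[N] = (4/9)·(23/4) + (1/3)·(4) + (2/9)·(5/2) = 40/9.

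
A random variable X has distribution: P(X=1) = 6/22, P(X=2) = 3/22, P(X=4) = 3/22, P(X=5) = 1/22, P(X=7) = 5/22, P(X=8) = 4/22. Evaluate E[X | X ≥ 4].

P(X ≥ 4) = 13/22.
Σ over the event: 4·3/22 + 5·1/22 + 7·5/22 + 8·2/11 = 42/11.
E[X | X ≥ 4] = (42/11) / (13/22) = 84/13.

84/13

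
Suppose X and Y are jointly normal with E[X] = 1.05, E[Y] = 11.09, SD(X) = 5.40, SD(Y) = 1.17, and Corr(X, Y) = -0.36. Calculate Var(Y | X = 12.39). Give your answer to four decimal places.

The conditional variance in a bivariate normal is σ_Y²(1 − ρ²), independent of x.
Var(Y | X=12.39) = (1.17)²·(1 − (-0.36)²) = 1.3689·0.8704 = 1.1915.

1.1915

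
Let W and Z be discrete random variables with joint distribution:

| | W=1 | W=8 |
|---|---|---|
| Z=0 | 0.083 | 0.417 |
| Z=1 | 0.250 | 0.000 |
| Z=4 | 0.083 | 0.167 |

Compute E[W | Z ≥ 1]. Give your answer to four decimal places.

3.3380

P(Z ≥ 1) = 0.500.
Σ W·P over the event = 1·(0.250) + 1·(0.083) + 8·(0.167) = 1.669.
E[W | Z ≥ 1] = (1.669) / (0.500) = 3.3380.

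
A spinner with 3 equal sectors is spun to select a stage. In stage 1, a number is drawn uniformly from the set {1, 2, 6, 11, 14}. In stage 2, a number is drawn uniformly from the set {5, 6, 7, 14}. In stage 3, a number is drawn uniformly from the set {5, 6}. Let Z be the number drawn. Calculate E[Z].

E[Z | stage 1] = (1+2+6+11+14)/5 = 34/5.
E[Z | stage 2] = (5+6+7+14)/4 = 8.
E[Z | stage 3] = (5+6)/2 = 11/2.
E[Z] = (1/3)·(34/5) + (1/3)·(8) + (1/3)·(11/2) = 203/30.

203/30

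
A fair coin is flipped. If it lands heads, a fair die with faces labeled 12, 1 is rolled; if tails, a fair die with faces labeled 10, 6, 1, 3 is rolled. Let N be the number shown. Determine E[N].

E[N | heads] = (12+1)/2 = 13/2.
E[N | tails] = (10+6+1+3)/4 = 5.
By the law of total expectation,
E[N] = (1/2)·(13/2) + (1/2)·(5) = 23/4.

23/4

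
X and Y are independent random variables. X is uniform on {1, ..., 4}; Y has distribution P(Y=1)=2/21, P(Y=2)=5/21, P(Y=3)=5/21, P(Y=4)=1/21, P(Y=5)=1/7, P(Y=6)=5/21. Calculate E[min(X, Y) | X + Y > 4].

P(X + Y > 4) = 3/4.
Summing min(X,Y)·P(x,y) over outcomes with X + Y > 4 gives 38/21.
E[min(X, Y) | X + Y > 4] = (38/21) / (3/4) = 152/63.

152/63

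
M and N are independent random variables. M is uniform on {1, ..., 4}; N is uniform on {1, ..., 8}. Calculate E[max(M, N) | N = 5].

5

P(N = 5) = 1/8.
Summing max(M,N)·P(x,y) over outcomes with N = 5 gives 5/8.
E[max(M, N) | N = 5] = (5/8) / (1/8) = 5.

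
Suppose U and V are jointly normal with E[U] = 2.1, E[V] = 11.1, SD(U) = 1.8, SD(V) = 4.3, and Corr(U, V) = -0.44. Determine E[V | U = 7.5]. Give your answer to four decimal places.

For a bivariate normal, E[V | U=x] = μ_V + ρ·(σ_V/σ_U)·(x − μ_U).
E[V | U=7.5] = 11.1 + (-0.44)·(4.3/1.8)·(7.5 − (2.1)) = 11.1 + (-1.05111)·(5.4) = 5.4240.

5.4240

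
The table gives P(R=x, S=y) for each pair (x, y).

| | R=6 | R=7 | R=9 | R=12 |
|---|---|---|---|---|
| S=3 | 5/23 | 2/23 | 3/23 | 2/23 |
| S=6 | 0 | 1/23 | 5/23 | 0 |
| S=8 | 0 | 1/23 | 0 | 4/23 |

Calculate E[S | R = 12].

P(R = 12) = 6/23.
Σ S·P over the event = 3·(2/23) + 8·(4/23) = 38/23.
E[S | R = 12] = (38/23) / (6/23) = 19/3.

19/3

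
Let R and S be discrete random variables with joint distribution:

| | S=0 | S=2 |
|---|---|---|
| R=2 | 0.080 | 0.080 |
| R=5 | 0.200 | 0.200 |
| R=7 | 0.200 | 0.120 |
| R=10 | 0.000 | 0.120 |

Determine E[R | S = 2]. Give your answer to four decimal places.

6.1538

P(S = 2) = 0.520.
Σ R·P over the event = 2·(0.080) + 5·(0.200) + 7·(0.120) + 10·(0.120) = 3.200.
E[R | S = 2] = (3.200) / (0.520) = 6.1538.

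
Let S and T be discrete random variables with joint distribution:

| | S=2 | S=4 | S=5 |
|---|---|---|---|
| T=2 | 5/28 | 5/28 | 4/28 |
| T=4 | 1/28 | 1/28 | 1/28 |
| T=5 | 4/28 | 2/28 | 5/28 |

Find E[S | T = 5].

P(T = 5) = 11/28.
Σ S·P over the event = 2·(4/28) + 4·(2/28) + 5·(5/28) = 41/28.
E[S | T = 5] = (41/28) / (11/28) = 41/11.

41/11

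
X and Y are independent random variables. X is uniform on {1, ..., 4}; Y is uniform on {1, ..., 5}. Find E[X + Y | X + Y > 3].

P(X + Y > 3) = 17/20.
Summing (X+Y)·P(x,y) over outcomes with X + Y > 3 gives 51/10.
E[X + Y | X + Y > 3] = (51/10) / (17/20) = 6.

6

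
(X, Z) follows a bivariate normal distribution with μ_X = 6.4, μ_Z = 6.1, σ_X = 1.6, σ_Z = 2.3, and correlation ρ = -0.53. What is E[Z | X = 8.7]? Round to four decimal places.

4.3477

The regression of Z on X has slope ρ·σ_Z/σ_X and passes through (μ_X, μ_Z).
E[Z | X=8.7] = 6.1 + (-0.53)·(2.3/1.6)·(8.7 − (6.4)) = 6.1 + (-0.76187)·(2.3) = 4.3477.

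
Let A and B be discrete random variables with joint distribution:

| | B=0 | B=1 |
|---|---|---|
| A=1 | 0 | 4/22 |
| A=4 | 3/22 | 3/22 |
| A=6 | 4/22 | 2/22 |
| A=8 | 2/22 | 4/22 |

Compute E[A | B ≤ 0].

P(B ≤ 0) = 9/22.
Σ A·P over the event = 4·(3/22) + 6·(4/22) + 8·(2/22) = 26/11.
E[A | B ≤ 0] = (26/11) / (9/22) = 52/9.

52/9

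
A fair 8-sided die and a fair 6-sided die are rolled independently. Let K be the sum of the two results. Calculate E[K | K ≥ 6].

P(K ≥ 6) = 19/24.
E[K | K ≥ 6] = (43/6) / (19/24) = 172/19.

172/19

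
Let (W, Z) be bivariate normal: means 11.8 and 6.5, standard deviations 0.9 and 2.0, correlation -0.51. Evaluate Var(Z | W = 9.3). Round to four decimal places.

2.9596

The conditional variance in a bivariate normal is σ_Z²(1 − ρ²), independent of x.
Var(Z | W=9.3) = (2.0)²·(1 − (-0.51)²) = 4·0.7399 = 2.9596.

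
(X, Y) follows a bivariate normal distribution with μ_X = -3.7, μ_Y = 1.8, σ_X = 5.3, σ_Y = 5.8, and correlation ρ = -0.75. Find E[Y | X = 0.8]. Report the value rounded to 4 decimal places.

-1.8934

E[Y | X=x] = μ_Y + ρ(σ_Y/σ_X)(x − μ_X) for jointly normal variables.
E[Y | X=0.8] = 1.8 + (-0.75)·(5.8/5.3)·(0.8 − (-3.7)) = 1.8 + (-0.82075)·(4.5) = -1.8934.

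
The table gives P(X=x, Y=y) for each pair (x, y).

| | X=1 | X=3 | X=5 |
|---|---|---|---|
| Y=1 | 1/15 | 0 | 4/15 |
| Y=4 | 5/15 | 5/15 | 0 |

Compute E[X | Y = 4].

2

P(Y = 4) = 2/3.
Σ X·P over the event = 1·(5/15) + 3·(5/15) = 4/3.
E[X | Y = 4] = (4/3) / (2/3) = 2.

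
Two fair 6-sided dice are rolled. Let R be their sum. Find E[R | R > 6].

P(R > 6) = 7/12.
Σ over the event: 7·1/6 + 8·5/36 + 9·1/9 + 10·1/12 + 11·1/18 + 12·1/36 = 91/18.
E[R | R > 6] = (91/18) / (7/12) = 26/3.

26/3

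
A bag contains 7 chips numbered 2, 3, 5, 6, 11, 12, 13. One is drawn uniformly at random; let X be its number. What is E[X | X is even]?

20/3

P(X is even) = 3/7.
Σ over the event: 2·1/7 + 6·1/7 + 12·1/7 = 20/7.
E[X | X is even] = (20/7) / (3/7) = 20/3.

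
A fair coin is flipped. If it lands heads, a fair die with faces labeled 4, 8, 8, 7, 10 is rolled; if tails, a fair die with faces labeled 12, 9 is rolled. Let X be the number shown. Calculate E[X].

E[X | heads] = (4+8+8+7+10)/5 = 37/5.
E[X | tails] = (12+9)/2 = 21/2.
E[X] = (1/2)·(37/5) + (1/2)·(21/2) = 179/20.

179/20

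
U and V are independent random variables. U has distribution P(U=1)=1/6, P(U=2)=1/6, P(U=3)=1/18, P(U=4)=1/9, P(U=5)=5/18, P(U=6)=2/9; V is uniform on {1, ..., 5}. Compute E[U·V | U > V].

P(U > V) = 17/30.
Summing UV·P(x,y) over outcomes with U > V gives 673/90.
E[U·V | U > V] = (673/90) / (17/30) = 673/51.

673/51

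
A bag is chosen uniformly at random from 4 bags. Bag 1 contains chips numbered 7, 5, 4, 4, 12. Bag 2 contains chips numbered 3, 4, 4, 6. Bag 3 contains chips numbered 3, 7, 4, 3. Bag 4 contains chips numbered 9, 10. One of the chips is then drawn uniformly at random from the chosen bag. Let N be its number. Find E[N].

61/10

E[N | bag 1] = (7+5+4+4+12)/5 = 32/5.
E[N | bag 2] = (3+4+4+6)/4 = 17/4.
E[N | bag 3] = (3+7+4+3)/4 = 17/4.
E[N | bag 4] = (9+10)/2 = 19/2.
By the law of total expectation,
E[N] = (1/4)·(32/5) + (1/4)·(17/4) + (1/4)·(17/4) + (1/4)·(19/2) = 61/10.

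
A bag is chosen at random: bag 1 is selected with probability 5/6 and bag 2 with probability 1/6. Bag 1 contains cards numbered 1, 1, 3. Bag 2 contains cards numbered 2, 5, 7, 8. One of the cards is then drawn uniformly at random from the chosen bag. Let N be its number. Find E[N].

E[N | bag 1] = (1+1+3)/3 = 5/3.
E[N | bag 2] = (2+5+7+8)/4 = 11/2.
By the law of total expectation,
E[N] = (5/6)·(5/3) + (1/6)·(11/2) = 83/36.

83/36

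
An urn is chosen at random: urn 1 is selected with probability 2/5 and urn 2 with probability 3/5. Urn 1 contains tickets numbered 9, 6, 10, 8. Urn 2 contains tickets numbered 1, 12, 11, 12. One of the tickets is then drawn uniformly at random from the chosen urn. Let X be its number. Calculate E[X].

87/10

E[X | urn 1] = (9+6+10+8)/4 = 33/4.
E[X | urn 2] = (1+12+11+12)/4 = 9.
By the law of total expectation,
E[X] = (2/5)·(33/4) + (3/5)·(9) = 87/10.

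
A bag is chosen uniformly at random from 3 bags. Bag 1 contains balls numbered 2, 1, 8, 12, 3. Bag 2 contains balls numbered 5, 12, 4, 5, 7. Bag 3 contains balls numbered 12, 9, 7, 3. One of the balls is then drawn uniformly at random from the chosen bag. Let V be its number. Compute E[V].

E[V | bag 1] = (2+1+8+12+3)/5 = 26/5.
E[V | bag 2] = (5+12+4+5+7)/5 = 33/5.
E[V | bag 3] = (12+9+7+3)/4 = 31/4.
E[V] = (1/3)·(26/5) + (1/3)·(33/5) + (1/3)·(31/4) = 391/60.

391/60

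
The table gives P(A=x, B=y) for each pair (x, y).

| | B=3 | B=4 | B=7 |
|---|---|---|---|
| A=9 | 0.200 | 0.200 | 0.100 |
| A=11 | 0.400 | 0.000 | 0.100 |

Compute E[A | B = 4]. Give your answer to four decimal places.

P(B = 4) = 0.200.
Σ A·P over the event = 9·(0.200) = 1.800.
E[A | B = 4] = (1.800) / (0.200) = 9.0000.

9.0000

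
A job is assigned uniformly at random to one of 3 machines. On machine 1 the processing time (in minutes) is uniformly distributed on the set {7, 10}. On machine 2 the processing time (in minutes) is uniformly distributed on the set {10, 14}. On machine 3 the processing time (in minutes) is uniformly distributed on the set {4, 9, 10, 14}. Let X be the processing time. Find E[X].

119/12

E[X | machine 1] = (7+10)/2 = 17/2.
E[X | machine 2] = (10+14)/2 = 12.
E[X | machine 3] = (4+9+10+14)/4 = 37/4.
E[X] = (1/3)·(17/2) + (1/3)·(12) + (1/3)·(37/4) = 119/12.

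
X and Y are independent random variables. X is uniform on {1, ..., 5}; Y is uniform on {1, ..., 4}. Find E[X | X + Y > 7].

14/3

Outcomes with X + Y > 7: (4,4), (5,3), (5,4), each with probability 1/20.
E[X | X + Y > 7] = (4 + 5 + 5) / 3 = 14/3.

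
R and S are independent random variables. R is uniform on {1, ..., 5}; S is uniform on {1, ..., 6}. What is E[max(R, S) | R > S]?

4

P(R > S) = 1/3.
Summing max(R,S)·P(x,y) over outcomes with R > S gives 4/3.
E[max(R, S) | R > S] = (4/3) / (1/3) = 4.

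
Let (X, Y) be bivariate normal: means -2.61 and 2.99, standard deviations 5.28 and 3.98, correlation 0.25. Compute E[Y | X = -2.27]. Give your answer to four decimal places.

The regression of Y on X has slope ρ·σ_Y/σ_X and passes through (μ_X, μ_Y).
E[Y | X=-2.27] = 2.99 + (0.25)·(3.98/5.28)·(-2.27 − (-2.61)) = 2.99 + (0.18845)·(0.34) = 3.0541.

3.0541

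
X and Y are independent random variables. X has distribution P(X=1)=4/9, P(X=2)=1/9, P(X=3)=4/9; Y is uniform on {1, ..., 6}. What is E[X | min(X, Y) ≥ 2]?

14/5

P(min(X, Y) ≥ 2) = 25/54.
Summing X·P(x,y) over outcomes with min(X, Y) ≥ 2 gives 35/27.
E[X | min(X, Y) ≥ 2] = (35/27) / (25/54) = 14/5.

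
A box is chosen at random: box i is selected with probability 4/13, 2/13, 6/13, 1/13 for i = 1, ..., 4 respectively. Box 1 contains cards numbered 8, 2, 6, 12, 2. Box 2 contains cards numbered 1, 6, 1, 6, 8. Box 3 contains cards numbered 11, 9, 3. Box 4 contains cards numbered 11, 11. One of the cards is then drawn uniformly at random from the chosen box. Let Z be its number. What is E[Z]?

E[Z | box 1] = (8+2+6+12+2)/5 = 6.
E[Z | box 2] = (1+6+1+6+8)/5 = 22/5.
E[Z | box 3] = (11+9+3)/3 = 23/3.
E[Z | box 4] = (11+11)/2 = 11.
By the law of total expectation,
E[Z] = (4/13)·(6) + (2/13)·(22/5) + (6/13)·(23/3) + (1/13)·(11) = 449/65.

449/65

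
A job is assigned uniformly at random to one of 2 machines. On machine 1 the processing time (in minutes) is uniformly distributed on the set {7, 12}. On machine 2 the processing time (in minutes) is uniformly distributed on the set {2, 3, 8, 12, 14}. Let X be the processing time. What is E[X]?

173/20

E[X | machine 1] = (7+12)/2 = 19/2.
E[X | machine 2] = (2+3+8+12+14)/5 = 39/5.
E[X] = (1/2)·(19/2) + (1/2)·(39/5) = 173/20.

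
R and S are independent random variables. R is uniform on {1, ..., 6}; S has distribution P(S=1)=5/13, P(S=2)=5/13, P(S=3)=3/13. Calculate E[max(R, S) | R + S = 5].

44/13

P(R + S = 5) = 1/6.
Summing max(R,S)·P(x,y) over outcomes with R + S = 5 gives 22/39.
E[max(R, S) | R + S = 5] = (22/39) / (1/6) = 44/13.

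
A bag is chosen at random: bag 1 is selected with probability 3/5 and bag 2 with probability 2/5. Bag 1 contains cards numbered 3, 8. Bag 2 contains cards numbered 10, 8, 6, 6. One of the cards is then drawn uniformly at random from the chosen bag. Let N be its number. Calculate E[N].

63/10

E[N | bag 1] = (3+8)/2 = 11/2.
E[N | bag 2] = (10+8+6+6)/4 = 15/2.
E[N] = (3/5)·(11/2) + (2/5)·(15/2) = 63/10.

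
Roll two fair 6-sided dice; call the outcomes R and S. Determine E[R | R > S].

14/3

P(R > S) = 5/12.
Summing R·P(x,y) over outcomes with R > S gives 35/18.
E[R | R > S] = (35/18) / (5/12) = 14/3.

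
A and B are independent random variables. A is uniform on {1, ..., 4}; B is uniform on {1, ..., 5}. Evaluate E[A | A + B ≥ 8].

11/3

Outcomes with A + B ≥ 8: (3,5), (4,4), (4,5), each with probability 1/20.
E[A | A + B ≥ 8] = (3 + 4 + 4) / 3 = 11/3.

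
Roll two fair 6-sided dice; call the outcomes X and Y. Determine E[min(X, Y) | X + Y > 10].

16/3

Outcomes with X + Y > 10: (5,6), (6,5), (6,6), each with probability 1/36.
E[min(X, Y) | X + Y > 10] = (5 + 5 + 6) / 3 = 16/3.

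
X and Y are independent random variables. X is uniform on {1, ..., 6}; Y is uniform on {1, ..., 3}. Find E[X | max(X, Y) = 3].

12/5

P(max(X, Y) = 3) = 5/18.
Summing X·P(x,y) over outcomes with max(X, Y) = 3 gives 2/3.
E[X | max(X, Y) = 3] = (2/3) / (5/18) = 12/5.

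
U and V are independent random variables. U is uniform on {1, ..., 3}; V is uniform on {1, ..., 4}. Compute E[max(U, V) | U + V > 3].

Outcomes with U + V > 3: (1,3), (1,4), (2,2), (2,3), (2,4), (3,1), (3,2), (3,3), (3,4), each with probability 1/12.
E[max(U, V) | U + V > 3] = (3 + 4 + 2 + 3 + 4 + 3 + 3 + 3 + 4) / 9 = 29/9.

29/9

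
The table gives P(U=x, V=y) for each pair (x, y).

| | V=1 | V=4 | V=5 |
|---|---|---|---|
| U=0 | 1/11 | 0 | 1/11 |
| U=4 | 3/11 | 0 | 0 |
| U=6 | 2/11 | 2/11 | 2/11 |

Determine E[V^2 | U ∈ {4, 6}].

29/3

P(U ∈ {4, 6}) = 9/11.
Σ V^2·P over the event = 1·(3/11) + 1·(2/11) + 16·(2/11) + 25·(2/11) = 87/11.
E[V^2 | U ∈ {4, 6}] = (87/11) / (9/11) = 29/3.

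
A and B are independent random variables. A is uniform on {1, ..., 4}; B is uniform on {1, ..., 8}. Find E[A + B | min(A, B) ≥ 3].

P(min(A, B) ≥ 3) = 3/8.
Summing (A+B)·P(x,y) over outcomes with min(A, B) ≥ 3 gives 27/8.
E[A + B | min(A, B) ≥ 3] = (27/8) / (3/8) = 9.

9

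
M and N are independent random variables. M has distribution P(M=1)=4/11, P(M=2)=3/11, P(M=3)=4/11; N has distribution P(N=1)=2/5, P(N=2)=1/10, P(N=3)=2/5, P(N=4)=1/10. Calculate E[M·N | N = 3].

P(N = 3) = 2/5.
Summing MN·P(x,y) over outcomes with N = 3 gives 12/5.
E[M·N | N = 3] = (12/5) / (2/5) = 6.

6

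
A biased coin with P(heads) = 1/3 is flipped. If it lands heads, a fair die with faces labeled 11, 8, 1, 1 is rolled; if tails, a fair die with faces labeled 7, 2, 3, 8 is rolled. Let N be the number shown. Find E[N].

E[N | heads] = (11+8+1+1)/4 = 21/4.
E[N | tails] = (7+2+3+8)/4 = 5.
By the law of total expectation,
E[N] = (1/3)·(21/4) + (2/3)·(5) = 61/12.

61/12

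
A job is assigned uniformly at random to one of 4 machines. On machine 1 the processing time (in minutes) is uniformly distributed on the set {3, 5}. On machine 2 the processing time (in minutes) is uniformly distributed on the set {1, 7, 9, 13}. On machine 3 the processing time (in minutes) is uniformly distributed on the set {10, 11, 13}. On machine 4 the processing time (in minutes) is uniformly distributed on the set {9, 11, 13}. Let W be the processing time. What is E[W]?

203/24

E[W | machine 1] = (3+5)/2 = 4.
E[W | machine 2] = (1+7+9+13)/4 = 15/2.
E[W | machine 3] = (10+11+13)/3 = 34/3.
E[W | machine 4] = (9+11+13)/3 = 11.
By the law of total expectation,
E[W] = (1/4)·(4) + (1/4)·(15/2) + (1/4)·(34/3) + (1/4)·(11) = 203/24.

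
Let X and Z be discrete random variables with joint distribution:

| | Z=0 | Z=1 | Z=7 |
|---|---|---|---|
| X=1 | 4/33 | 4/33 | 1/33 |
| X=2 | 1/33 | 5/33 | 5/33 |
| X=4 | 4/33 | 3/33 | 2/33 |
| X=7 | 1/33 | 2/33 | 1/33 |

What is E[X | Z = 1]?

20/7

P(Z = 1) = 14/33.
Σ X·P over the event = 1·(4/33) + 2·(5/33) + 4·(3/33) + 7·(2/33) = 40/33.
E[X | Z = 1] = (40/33) / (14/33) = 20/7.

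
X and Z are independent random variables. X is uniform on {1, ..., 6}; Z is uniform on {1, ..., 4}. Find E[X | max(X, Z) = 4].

Outcomes with max(X, Z) = 4: (1,4), (2,4), (3,4), (4,1), (4,2), (4,3), (4,4), each with probability 1/24.
E[X | max(X, Z) = 4] = (1 + 2 + 3 + 4 + 4 + 4 + 4) / 7 = 22/7.

22/7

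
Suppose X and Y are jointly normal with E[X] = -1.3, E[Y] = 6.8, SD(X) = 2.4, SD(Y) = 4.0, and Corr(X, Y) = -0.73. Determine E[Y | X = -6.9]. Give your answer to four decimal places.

13.6133

For a bivariate normal, E[Y | X=x] = μ_Y + ρ·(σ_Y/σ_X)·(x − μ_X).
E[Y | X=-6.9] = 6.8 + (-0.73)·(4.0/2.4)·(-6.9 − (-1.3)) = 6.8 + (-1.216667)·(-5.6) = 13.6133.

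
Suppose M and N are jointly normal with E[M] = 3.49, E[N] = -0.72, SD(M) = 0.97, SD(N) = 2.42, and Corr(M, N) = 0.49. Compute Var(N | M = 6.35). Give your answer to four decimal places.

Var(N | M=x) = (1 − ρ²)·σ_N².
Var(N | M=6.35) = (2.42)²·(1 − (0.49)²) = 5.8564·0.7599 = 4.4503.

4.4503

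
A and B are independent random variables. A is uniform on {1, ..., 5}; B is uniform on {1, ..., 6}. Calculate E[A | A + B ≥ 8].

4

Outcomes with A + B ≥ 8: (2,6), (3,5), (3,6), (4,4), (4,5), (4,6), (5,3), (5,4), (5,5), (5,6), each with probability 1/30.
E[A | A + B ≥ 8] = (2 + 3 + 3 + 4 + 4 + 4 + 5 + 5 + 5 + 5) / 10 = 4.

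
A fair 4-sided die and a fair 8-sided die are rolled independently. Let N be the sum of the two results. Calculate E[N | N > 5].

P(N > 5) = 11/16.
Σ over the event: 6·1/8 + 7·1/8 + 8·1/8 + 9·1/8 + 10·3/32 + 11·1/16 + 12·1/32 = 23/4.
E[N | N > 5] = (23/4) / (11/16) = 92/11.

92/11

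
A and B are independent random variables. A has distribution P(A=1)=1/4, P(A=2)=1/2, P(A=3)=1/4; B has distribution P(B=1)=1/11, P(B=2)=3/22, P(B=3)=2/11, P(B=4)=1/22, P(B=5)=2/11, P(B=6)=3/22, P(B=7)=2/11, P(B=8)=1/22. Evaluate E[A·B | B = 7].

14

P(B = 7) = 2/11.
Summing AB·P(x,y) over outcomes with B = 7 gives 28/11.
E[A·B | B = 7] = (28/11) / (2/11) = 14.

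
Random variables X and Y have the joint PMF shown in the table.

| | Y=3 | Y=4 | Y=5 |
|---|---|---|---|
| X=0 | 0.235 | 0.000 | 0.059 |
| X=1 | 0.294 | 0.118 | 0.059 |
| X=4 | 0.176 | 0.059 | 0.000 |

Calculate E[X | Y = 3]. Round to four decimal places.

1.4156

P(Y = 3) = 0.705.
Σ X·P over the event = 0·(0.235) + 1·(0.294) + 4·(0.176) = 0.998.
E[X | Y = 3] = (0.998) / (0.705) = 1.4156.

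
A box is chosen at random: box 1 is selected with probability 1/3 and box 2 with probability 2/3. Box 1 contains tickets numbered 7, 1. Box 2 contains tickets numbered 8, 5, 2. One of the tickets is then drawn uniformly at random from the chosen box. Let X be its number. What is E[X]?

E[X | box 1] = (7+1)/2 = 4.
E[X | box 2] = (8+5+2)/3 = 5.
E[X] = (1/3)·(4) + (2/3)·(5) = 14/3.

14/3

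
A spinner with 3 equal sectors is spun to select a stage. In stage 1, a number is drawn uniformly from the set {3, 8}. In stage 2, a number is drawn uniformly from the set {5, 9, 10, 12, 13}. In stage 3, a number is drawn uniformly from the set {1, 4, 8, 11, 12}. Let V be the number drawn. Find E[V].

15/2

E[V | stage 1] = (3+8)/2 = 11/2.
E[V | stage 2] = (5+9+10+12+13)/5 = 49/5.
E[V | stage 3] = (1+4+8+11+12)/5 = 36/5.
By the law of total expectation,
E[V] = (1/3)·(11/2) + (1/3)·(49/5) + (1/3)·(36/5) = 15/2.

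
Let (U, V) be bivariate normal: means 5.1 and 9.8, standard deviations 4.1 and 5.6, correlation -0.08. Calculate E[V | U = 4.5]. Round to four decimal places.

9.8656

For a bivariate normal, E[V | U=x] = μ_V + ρ·(σ_V/σ_U)·(x − μ_U).
E[V | U=4.5] = 9.8 + (-0.08)·(5.6/4.1)·(4.5 − (5.1)) = 9.8 + (-0.10927)·(-0.6) = 9.8656.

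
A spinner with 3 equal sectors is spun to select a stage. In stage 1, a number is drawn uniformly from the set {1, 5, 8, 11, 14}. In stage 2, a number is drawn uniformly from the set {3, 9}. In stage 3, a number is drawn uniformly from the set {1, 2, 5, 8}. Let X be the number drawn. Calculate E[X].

E[X | stage 1] = (1+5+8+11+14)/5 = 39/5.
E[X | stage 2] = (3+9)/2 = 6.
E[X | stage 3] = (1+2+5+8)/4 = 4.
By the law of total expectation,
E[X] = (1/3)·(39/5) + (1/3)·(6) + (1/3)·(4) = 89/15.

89/15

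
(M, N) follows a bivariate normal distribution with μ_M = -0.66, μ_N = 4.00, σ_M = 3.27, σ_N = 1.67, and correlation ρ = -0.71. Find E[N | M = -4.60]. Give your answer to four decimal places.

5.4286

For a bivariate normal, E[N | M=x] = μ_N + ρ·(σ_N/σ_M)·(x − μ_M).
E[N | M=-4.60] = 4.00 + (-0.71)·(1.67/3.27)·(-4.60 − (-0.66)) = 4.00 + (-0.3626)·(-3.94) = 5.4286.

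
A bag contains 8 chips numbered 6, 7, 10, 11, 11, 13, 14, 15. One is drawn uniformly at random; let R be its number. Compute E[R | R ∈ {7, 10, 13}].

P(R ∈ {7, 10, 13}) = 3/8.
Σ over the event: 7·1/8 + 10·1/8 + 13·1/8 = 15/4.
E[R | R ∈ {7, 10, 13}] = (15/4) / (3/8) = 10.

10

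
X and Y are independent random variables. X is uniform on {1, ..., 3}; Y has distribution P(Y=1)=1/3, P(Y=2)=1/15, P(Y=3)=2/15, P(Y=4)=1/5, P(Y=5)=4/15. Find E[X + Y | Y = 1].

P(Y = 1) = 1/3.
Summing (X+Y)·P(x,y) over outcomes with Y = 1 gives 1.
E[X + Y | Y = 1] = (1) / (1/3) = 3.

3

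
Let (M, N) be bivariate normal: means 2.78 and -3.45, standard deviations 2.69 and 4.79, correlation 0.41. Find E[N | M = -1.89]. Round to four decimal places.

-6.8594

E[N | M=x] = μ_N + ρ(σ_N/σ_M)(x − μ_M) for jointly normal variables.
E[N | M=-1.89] = -3.45 + (0.41)·(4.79/2.69)·(-1.89 − (2.78)) = -3.45 + (0.73007)·(-4.67) = -6.8594.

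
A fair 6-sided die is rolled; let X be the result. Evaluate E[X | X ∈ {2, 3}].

P(X ∈ {2, 3}) = 1/3.
Σ over the event: 2·1/6 + 3·1/6 = 5/6.
E[X | X ∈ {2, 3}] = (5/6) / (1/3) = 5/2.

5/2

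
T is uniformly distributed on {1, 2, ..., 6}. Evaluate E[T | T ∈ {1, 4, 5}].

10/3

P(T ∈ {1, 4, 5}) = 1/2.
Σ over the event: 1·1/6 + 4·1/6 + 5·1/6 = 5/3.
E[T | T ∈ {1, 4, 5}] = (5/3) / (1/2) = 10/3.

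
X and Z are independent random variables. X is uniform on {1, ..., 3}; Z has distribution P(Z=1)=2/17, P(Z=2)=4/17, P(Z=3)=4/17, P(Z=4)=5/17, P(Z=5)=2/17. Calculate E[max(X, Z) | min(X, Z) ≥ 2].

P(min(X, Z) ≥ 2) = 10/17.
Summing max(X,Z)·P(x,y) over outcomes with min(X, Z) ≥ 2 gives 104/51.
E[max(X, Z) | min(X, Z) ≥ 2] = (104/51) / (10/17) = 52/15.

52/15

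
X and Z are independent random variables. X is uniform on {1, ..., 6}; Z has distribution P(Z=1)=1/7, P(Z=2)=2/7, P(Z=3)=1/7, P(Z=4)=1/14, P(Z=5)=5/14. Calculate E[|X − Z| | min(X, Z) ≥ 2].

19/12

P(min(X, Z) ≥ 2) = 5/7.
Summing |X−Z|·P(x,y) over outcomes with min(X, Z) ≥ 2 gives 95/84.
E[|X − Z| | min(X, Z) ≥ 2] = (95/84) / (5/7) = 19/12.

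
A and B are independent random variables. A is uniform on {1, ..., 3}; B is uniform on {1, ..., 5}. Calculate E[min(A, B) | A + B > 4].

19/9

Outcomes with A + B > 4: (1,4), (1,5), (2,3), (2,4), (2,5), (3,2), (3,3), (3,4), (3,5), each with probability 1/15.
E[min(A, B) | A + B > 4] = (1 + 1 + 2 + 2 + 2 + 2 + 3 + 3 + 3) / 9 = 19/9.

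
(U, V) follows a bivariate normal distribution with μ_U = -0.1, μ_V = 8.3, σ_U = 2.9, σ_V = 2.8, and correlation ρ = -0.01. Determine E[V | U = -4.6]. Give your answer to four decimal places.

8.3434

The regression of V on U has slope ρ·σ_V/σ_U and passes through (μ_U, μ_V).
E[V | U=-4.6] = 8.3 + (-0.01)·(2.8/2.9)·(-4.6 − (-0.1)) = 8.3 + (-0.0096552)·(-4.5) = 8.3434.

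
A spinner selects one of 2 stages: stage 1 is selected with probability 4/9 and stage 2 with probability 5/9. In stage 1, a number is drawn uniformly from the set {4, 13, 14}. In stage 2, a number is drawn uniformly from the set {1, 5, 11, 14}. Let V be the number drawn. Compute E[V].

E[V | stage 1] = (4+13+14)/3 = 31/3.
E[V | stage 2] = (1+5+11+14)/4 = 31/4.
By the law of total expectation,
E[V] = (4/9)·(31/3) + (5/9)·(31/4) = 961/108.

961/108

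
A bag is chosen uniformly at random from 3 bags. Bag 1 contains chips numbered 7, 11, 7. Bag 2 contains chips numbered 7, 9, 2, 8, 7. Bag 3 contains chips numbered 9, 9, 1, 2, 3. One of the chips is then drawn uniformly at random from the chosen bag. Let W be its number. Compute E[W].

E[W | bag 1] = (7+11+7)/3 = 25/3.
E[W | bag 2] = (7+9+2+8+7)/5 = 33/5.
E[W | bag 3] = (9+9+1+2+3)/5 = 24/5.
E[W] = (1/3)·(25/3) + (1/3)·(33/5) + (1/3)·(24/5) = 296/45.

296/45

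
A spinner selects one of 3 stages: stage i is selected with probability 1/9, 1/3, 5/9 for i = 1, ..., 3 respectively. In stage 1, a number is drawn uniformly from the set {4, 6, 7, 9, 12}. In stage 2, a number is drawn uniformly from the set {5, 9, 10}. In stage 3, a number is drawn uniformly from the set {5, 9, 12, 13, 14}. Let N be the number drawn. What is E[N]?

47/5

E[N | stage 1] = (4+6+7+9+12)/5 = 38/5.
E[N | stage 2] = (5+9+10)/3 = 8.
E[N | stage 3] = (5+9+12+13+14)/5 = 53/5.
By the law of total expectation,
E[N] = (1/9)·(38/5) + (1/3)·(8) + (5/9)·(53/5) = 47/5.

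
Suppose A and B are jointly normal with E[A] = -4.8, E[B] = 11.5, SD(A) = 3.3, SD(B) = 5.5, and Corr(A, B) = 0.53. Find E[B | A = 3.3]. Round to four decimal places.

The regression of B on A has slope ρ·σ_B/σ_A and passes through (μ_A, μ_B).
E[B | A=3.3] = 11.5 + (0.53)·(5.5/3.3)·(3.3 − (-4.8)) = 11.5 + (0.88333)·(8.1) = 18.6550.

18.6550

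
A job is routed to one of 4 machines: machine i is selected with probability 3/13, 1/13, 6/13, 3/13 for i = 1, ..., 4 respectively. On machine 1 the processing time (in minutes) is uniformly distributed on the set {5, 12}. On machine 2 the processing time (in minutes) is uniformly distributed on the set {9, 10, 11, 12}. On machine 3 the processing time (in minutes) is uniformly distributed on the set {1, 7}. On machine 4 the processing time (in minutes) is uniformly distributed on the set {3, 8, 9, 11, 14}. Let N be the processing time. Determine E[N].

E[N | machine 1] = (5+12)/2 = 17/2.
E[N | machine 2] = (9+10+11+12)/4 = 21/2.
E[N | machine 3] = (1+7)/2 = 4.
E[N | machine 4] = (3+8+9+11+14)/5 = 9.
E[N] = (3/13)·(17/2) + (1/13)·(21/2) + (6/13)·(4) + (3/13)·(9) = 87/13.

87/13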